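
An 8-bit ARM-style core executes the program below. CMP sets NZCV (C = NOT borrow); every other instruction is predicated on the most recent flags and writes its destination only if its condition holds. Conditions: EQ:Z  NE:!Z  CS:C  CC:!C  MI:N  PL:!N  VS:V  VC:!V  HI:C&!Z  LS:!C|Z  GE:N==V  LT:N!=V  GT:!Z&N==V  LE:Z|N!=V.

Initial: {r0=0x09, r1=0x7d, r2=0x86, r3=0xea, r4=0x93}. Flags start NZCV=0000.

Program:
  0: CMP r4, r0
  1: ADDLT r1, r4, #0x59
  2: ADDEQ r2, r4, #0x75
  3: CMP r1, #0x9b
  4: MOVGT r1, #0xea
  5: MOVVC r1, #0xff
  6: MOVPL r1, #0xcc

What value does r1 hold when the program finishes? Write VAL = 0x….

0: ✓ CMP  NZCV=1010
1: ✓ ADDLT  r1←0xec
2: · ADDEQ
3: ✓ CMP  NZCV=0010
4: ✓ MOVGT  r1←0xea
5: ✓ MOVVC  r1←0xff
6: ✓ MOVPL  r1←0xcc

VAL = 0xcc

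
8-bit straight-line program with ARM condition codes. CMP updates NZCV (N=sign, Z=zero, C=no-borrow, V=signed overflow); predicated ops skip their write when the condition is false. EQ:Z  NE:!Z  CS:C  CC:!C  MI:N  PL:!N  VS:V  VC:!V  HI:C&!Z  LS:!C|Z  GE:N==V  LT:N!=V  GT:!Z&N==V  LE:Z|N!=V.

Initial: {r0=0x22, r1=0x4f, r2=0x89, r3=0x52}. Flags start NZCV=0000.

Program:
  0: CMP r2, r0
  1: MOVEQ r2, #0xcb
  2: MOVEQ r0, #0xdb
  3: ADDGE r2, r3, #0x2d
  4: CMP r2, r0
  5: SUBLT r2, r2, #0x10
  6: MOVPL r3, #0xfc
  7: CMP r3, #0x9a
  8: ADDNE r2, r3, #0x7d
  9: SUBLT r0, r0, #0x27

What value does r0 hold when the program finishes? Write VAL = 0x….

VAL = 0x22

[0] flags=0011 → (cmp)
[1] flags=0011 EQ?F → skip
[2] flags=0011 EQ?F → skip
[3] flags=0011 GE?F → skip
[4] flags=0011 → (cmp)
[5] flags=0011 LT?T → r2=0x79
[6] flags=0011 PL?T → r3=0xfc
[7] flags=0010 → (cmp)
[8] flags=0010 NE?T → r2=0x79
[9] flags=0010 LT?F → skip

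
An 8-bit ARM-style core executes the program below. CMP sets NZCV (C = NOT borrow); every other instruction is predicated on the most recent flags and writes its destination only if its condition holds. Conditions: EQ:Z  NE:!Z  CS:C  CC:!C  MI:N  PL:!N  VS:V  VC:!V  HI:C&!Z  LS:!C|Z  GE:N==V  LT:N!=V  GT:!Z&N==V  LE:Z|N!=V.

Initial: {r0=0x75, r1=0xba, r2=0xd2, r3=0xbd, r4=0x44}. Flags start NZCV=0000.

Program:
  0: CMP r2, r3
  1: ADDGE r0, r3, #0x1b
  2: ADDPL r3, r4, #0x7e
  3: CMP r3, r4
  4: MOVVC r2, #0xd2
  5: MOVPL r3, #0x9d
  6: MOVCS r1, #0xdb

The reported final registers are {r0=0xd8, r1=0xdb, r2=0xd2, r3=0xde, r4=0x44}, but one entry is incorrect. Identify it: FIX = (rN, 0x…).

0: ✓ CMP  NZCV=0010
1: ✓ ADDGE  r0←0xd8
2: ✓ ADDPL  r3←0xc2
3: ✓ CMP  NZCV=0011
4: · MOVVC
5: ✓ MOVPL  r3←0x9d
6: ✓ MOVCS  r1←0xdb

FIX = (r3, 0x9d)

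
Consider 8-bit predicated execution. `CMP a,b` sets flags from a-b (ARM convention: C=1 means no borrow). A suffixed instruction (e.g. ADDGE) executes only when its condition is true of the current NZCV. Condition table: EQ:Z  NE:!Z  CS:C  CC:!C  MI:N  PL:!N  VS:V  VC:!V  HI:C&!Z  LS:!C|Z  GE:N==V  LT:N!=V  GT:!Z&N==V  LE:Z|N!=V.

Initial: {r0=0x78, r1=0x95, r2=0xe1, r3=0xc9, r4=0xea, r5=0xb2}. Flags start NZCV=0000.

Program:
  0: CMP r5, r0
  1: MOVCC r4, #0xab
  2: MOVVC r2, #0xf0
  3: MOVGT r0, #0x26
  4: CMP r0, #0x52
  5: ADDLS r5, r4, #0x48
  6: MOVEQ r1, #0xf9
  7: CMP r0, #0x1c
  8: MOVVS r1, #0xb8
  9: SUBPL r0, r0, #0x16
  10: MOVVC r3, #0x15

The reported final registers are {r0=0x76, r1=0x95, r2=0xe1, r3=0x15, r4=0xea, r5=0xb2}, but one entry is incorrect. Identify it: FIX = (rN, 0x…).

FIX = (r0, 0x62)

[0] flags=0011 → (cmp)
[1] flags=0011 CC?F → skip
[2] flags=0011 VC?F → skip
[3] flags=0011 GT?F → skip
[4] flags=0010 → (cmp)
[5] flags=0010 LS?F → skip
[6] flags=0010 EQ?F → skip
[7] flags=0010 → (cmp)
[8] flags=0010 VS?F → skip
[9] flags=0010 PL?T → r0=0x62
[10] flags=0010 VC?T → r3=0x15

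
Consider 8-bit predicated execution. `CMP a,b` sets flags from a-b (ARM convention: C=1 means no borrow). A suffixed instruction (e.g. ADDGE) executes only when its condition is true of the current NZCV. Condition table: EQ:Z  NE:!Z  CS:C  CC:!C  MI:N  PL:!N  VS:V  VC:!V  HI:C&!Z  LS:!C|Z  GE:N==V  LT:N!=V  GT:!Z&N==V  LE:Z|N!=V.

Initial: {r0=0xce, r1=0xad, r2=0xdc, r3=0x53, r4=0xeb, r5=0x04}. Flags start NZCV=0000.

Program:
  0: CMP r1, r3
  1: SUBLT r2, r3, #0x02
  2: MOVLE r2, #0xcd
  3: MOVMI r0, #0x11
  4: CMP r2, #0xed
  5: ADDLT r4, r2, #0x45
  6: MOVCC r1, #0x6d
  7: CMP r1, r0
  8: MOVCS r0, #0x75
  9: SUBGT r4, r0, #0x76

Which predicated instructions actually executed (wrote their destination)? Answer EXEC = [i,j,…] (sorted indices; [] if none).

[0] flags=0011 → (cmp)
[1] flags=0011 LT?T → r2=0x51
[2] flags=0011 LE?T → r2=0xcd
[3] flags=0011 MI?F → skip
[4] flags=1000 → (cmp)
[5] flags=1000 LT?T → r4=0x12
[6] flags=1000 CC?T → r1=0x6d
[7] flags=1001 → (cmp)
[8] flags=1001 CS?F → skip
[9] flags=1001 GT?T → r4=0x58

EXEC = [1,2,5,6,9]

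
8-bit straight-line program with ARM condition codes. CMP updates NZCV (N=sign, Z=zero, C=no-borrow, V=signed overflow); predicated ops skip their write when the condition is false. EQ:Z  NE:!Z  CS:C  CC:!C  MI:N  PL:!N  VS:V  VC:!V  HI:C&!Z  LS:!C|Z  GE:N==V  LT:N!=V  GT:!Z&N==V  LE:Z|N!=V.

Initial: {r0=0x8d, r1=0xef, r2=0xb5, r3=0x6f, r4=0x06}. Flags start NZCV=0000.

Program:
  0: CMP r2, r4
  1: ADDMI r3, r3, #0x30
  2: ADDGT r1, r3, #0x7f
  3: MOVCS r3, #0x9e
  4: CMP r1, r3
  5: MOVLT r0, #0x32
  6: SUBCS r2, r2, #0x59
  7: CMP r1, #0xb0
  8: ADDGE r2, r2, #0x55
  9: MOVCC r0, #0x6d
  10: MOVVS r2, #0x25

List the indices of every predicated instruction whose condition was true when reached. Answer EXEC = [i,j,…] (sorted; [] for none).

0: ✓ CMP  NZCV=1010
1: ✓ ADDMI  r3←0x9f
2: · ADDGT
3: ✓ MOVCS  r3←0x9e
4: ✓ CMP  NZCV=0010
5: · MOVLT
6: ✓ SUBCS  r2←0x5c
7: ✓ CMP  NZCV=0010
8: ✓ ADDGE  r2←0xb1
9: · MOVCC
10: · MOVVS

EXEC = [1,3,6,8]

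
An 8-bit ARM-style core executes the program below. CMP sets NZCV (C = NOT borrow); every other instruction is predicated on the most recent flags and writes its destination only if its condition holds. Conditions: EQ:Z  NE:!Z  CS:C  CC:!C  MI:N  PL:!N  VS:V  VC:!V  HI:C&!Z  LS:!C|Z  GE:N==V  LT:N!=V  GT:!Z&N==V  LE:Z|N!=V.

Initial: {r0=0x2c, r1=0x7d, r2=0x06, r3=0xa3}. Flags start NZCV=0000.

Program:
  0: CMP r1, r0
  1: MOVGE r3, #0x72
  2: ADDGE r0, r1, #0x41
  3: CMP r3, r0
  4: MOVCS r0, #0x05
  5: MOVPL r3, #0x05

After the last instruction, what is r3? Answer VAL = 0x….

[0] flags=0010 → (cmp)
[1] flags=0010 GE?T → r3=0x72
[2] flags=0010 GE?T → r0=0xbe
[3] flags=1001 → (cmp)
[4] flags=1001 CS?F → skip
[5] flags=1001 PL?F → skip

VAL = 0x72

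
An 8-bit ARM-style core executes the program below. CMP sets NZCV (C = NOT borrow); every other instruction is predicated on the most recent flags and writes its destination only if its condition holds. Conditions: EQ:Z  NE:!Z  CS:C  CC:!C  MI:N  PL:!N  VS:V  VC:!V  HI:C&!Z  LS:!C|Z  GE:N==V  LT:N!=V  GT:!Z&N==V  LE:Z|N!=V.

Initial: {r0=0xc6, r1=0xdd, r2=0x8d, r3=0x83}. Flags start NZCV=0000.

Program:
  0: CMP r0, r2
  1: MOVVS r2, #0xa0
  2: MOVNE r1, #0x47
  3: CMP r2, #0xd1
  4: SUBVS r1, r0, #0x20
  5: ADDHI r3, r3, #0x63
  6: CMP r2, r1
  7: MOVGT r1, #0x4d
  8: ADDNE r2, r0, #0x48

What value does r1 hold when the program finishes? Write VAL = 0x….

VAL = 0x47

[0] flags=0010 → (cmp)
[1] flags=0010 VS?F → skip
[2] flags=0010 NE?T → r1=0x47
[3] flags=1000 → (cmp)
[4] flags=1000 VS?F → skip
[5] flags=1000 HI?F → skip
[6] flags=0011 → (cmp)
[7] flags=0011 GT?F → skip
[8] flags=0011 NE?T → r2=0x0e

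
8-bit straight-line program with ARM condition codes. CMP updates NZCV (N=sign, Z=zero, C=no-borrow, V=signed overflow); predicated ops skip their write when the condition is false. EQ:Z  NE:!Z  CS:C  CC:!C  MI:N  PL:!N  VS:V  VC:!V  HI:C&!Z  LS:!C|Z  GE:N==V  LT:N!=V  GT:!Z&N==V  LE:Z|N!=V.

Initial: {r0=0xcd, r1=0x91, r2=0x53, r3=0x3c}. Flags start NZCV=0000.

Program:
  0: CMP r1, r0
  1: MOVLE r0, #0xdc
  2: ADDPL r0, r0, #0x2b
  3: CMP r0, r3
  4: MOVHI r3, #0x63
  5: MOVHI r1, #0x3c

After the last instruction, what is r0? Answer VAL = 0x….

VAL = 0xdc

0: ✓ CMP  NZCV=1000
1: ✓ MOVLE  r0←0xdc
2: · ADDPL
3: ✓ CMP  NZCV=1010
4: ✓ MOVHI  r3←0x63
5: ✓ MOVHI  r1←0x3c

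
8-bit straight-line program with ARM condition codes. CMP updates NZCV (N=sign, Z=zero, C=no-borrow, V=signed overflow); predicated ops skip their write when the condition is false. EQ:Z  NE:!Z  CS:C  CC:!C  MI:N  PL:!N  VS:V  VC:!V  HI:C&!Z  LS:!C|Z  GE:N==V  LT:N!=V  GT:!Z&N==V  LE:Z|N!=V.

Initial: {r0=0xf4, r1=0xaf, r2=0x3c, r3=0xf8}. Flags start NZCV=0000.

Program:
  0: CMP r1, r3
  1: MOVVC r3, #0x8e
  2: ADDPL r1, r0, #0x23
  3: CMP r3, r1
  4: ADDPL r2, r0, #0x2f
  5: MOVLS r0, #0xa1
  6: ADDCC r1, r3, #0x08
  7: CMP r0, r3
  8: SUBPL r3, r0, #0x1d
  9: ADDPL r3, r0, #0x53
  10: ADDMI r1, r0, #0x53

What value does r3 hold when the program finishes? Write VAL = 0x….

[0] flags=1000 → (cmp)
[1] flags=1000 VC?T → r3=0x8e
[2] flags=1000 PL?F → skip
[3] flags=1000 → (cmp)
[4] flags=1000 PL?F → skip
[5] flags=1000 LS?T → r0=0xa1
[6] flags=1000 CC?T → r1=0x96
[7] flags=0010 → (cmp)
[8] flags=0010 PL?T → r3=0x84
[9] flags=0010 PL?T → r3=0xf4
[10] flags=0010 MI?F → skip

VAL = 0xf4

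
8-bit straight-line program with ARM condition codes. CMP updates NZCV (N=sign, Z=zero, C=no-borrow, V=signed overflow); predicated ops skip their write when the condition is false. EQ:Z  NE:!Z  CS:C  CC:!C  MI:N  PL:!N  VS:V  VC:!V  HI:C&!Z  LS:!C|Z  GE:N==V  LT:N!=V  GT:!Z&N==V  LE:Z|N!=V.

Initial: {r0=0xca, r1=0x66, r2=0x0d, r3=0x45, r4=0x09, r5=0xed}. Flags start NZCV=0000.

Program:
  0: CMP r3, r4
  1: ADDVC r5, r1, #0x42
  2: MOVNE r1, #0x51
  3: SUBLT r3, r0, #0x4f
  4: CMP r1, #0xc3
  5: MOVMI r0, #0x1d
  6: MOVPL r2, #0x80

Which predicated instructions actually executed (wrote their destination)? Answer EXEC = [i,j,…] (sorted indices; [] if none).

[0] flags=0010 → (cmp)
[1] flags=0010 VC?T → r5=0xa8
[2] flags=0010 NE?T → r1=0x51
[3] flags=0010 LT?F → skip
[4] flags=1001 → (cmp)
[5] flags=1001 MI?T → r0=0x1d
[6] flags=1001 PL?F → skip

EXEC = [1,2,5]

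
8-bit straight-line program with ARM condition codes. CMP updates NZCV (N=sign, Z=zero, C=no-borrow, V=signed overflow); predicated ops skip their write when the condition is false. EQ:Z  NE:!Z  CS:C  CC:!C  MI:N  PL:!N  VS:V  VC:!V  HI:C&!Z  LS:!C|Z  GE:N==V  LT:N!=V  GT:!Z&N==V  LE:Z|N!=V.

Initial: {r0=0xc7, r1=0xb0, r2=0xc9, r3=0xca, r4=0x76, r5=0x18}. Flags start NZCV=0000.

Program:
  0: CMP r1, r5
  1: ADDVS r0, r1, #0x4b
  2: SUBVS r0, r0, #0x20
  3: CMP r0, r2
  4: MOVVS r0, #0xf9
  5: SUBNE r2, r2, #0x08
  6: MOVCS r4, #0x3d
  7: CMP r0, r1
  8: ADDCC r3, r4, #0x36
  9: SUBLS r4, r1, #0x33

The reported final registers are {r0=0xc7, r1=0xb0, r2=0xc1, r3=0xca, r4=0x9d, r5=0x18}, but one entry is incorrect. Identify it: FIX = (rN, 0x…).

[0] flags=1010 → (cmp)
[1] flags=1010 VS?F → skip
[2] flags=1010 VS?F → skip
[3] flags=1000 → (cmp)
[4] flags=1000 VS?F → skip
[5] flags=1000 NE?T → r2=0xc1
[6] flags=1000 CS?F → skip
[7] flags=0010 → (cmp)
[8] flags=0010 CC?F → skip
[9] flags=0010 LS?F → skip

FIX = (r4, 0x76)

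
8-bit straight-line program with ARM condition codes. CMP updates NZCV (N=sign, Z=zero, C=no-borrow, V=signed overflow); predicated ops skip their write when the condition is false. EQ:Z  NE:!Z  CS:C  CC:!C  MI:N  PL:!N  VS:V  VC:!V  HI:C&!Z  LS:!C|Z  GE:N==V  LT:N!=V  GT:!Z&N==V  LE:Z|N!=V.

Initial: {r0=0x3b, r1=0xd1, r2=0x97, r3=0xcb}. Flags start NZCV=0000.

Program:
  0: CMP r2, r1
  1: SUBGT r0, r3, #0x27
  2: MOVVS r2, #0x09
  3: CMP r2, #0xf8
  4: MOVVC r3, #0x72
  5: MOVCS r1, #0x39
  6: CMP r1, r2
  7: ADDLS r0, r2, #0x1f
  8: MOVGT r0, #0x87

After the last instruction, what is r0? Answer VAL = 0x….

0: ✓ CMP  NZCV=1000
1: · SUBGT
2: · MOVVS
3: ✓ CMP  NZCV=1000
4: ✓ MOVVC  r3←0x72
5: · MOVCS
6: ✓ CMP  NZCV=0010
7: · ADDLS
8: ✓ MOVGT  r0←0x87

VAL = 0x87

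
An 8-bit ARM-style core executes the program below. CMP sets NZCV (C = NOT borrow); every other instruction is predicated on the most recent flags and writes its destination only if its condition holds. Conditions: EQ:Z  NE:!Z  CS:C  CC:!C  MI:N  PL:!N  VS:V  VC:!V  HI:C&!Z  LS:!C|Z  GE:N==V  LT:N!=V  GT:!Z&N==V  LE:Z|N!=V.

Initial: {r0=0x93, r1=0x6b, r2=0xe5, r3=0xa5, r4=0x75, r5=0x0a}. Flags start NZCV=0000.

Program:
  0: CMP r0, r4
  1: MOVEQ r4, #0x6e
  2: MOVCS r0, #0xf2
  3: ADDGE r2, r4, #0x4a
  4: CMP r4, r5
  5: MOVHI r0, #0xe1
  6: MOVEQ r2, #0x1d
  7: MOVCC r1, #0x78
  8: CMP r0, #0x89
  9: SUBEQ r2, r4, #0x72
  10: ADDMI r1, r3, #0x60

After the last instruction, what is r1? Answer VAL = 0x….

VAL = 0x6b

[0] flags=0011 → (cmp)
[1] flags=0011 EQ?F → skip
[2] flags=0011 CS?T → r0=0xf2
[3] flags=0011 GE?F → skip
[4] flags=0010 → (cmp)
[5] flags=0010 HI?T → r0=0xe1
[6] flags=0010 EQ?F → skip
[7] flags=0010 CC?F → skip
[8] flags=0010 → (cmp)
[9] flags=0010 EQ?F → skip
[10] flags=0010 MI?F → skip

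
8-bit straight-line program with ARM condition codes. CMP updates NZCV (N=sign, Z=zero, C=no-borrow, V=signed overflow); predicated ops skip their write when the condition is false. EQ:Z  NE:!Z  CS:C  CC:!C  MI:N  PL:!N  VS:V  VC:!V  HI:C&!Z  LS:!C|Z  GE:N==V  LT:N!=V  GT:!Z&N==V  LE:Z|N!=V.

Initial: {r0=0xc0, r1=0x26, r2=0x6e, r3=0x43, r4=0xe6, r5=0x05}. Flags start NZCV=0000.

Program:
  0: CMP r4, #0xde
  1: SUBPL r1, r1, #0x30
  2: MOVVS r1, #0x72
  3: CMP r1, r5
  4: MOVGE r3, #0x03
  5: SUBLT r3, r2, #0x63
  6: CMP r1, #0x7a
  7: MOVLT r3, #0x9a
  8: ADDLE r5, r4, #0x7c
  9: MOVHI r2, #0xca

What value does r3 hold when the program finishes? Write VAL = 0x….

VAL = 0x9a

0: ✓ CMP  NZCV=0010
1: ✓ SUBPL  r1←0xf6
2: · MOVVS
3: ✓ CMP  NZCV=1010
4: · MOVGE
5: ✓ SUBLT  r3←0x0b
6: ✓ CMP  NZCV=0011
7: ✓ MOVLT  r3←0x9a
8: ✓ ADDLE  r5←0x62
9: ✓ MOVHI  r2←0xca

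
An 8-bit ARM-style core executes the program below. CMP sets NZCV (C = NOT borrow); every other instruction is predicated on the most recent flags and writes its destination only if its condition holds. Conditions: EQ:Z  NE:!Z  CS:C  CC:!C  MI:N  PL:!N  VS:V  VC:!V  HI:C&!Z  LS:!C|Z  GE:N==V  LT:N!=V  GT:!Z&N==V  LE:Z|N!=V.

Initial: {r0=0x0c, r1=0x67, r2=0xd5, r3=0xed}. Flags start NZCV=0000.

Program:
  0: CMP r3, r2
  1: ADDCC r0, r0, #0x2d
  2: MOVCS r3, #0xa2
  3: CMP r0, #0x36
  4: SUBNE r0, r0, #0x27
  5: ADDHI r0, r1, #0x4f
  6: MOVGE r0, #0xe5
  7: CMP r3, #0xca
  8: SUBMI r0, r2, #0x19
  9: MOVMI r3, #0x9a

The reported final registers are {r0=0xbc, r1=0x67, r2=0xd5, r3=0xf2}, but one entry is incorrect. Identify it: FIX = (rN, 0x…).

[0] flags=0010 → (cmp)
[1] flags=0010 CC?F → skip
[2] flags=0010 CS?T → r3=0xa2
[3] flags=1000 → (cmp)
[4] flags=1000 NE?T → r0=0xe5
[5] flags=1000 HI?F → skip
[6] flags=1000 GE?F → skip
[7] flags=1000 → (cmp)
[8] flags=1000 MI?T → r0=0xbc
[9] flags=1000 MI?T → r3=0x9a

FIX = (r3, 0x9a)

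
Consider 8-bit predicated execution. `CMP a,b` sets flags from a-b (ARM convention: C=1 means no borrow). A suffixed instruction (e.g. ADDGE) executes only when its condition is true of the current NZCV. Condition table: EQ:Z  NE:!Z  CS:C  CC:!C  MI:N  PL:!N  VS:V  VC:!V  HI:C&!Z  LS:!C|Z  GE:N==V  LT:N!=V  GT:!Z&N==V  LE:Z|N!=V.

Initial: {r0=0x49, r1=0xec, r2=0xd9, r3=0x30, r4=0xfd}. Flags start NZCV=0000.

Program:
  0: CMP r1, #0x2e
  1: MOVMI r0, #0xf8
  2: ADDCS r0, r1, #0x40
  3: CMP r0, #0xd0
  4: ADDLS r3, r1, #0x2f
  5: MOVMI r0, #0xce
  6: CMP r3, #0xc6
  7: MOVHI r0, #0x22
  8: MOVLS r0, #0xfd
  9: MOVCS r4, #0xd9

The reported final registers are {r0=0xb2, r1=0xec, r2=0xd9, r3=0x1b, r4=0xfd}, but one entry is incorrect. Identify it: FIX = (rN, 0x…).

FIX = (r0, 0xfd)

0: ✓ CMP  NZCV=1010
1: ✓ MOVMI  r0←0xf8
2: ✓ ADDCS  r0←0x2c
3: ✓ CMP  NZCV=0000
4: ✓ ADDLS  r3←0x1b
5: · MOVMI
6: ✓ CMP  NZCV=0000
7: · MOVHI
8: ✓ MOVLS  r0←0xfd
9: · MOVCS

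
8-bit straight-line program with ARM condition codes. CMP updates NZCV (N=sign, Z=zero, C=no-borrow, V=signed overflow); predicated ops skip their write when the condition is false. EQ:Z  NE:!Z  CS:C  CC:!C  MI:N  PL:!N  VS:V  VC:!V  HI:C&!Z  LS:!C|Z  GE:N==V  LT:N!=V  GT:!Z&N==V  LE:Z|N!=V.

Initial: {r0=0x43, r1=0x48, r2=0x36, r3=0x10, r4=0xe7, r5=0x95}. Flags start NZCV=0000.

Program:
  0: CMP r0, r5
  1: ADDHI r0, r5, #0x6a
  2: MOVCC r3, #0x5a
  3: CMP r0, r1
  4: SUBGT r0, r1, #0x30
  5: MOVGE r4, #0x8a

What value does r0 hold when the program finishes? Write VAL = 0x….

VAL = 0x43

0: ✓ CMP  NZCV=1001
1: · ADDHI
2: ✓ MOVCC  r3←0x5a
3: ✓ CMP  NZCV=1000
4: · SUBGT
5: · MOVGE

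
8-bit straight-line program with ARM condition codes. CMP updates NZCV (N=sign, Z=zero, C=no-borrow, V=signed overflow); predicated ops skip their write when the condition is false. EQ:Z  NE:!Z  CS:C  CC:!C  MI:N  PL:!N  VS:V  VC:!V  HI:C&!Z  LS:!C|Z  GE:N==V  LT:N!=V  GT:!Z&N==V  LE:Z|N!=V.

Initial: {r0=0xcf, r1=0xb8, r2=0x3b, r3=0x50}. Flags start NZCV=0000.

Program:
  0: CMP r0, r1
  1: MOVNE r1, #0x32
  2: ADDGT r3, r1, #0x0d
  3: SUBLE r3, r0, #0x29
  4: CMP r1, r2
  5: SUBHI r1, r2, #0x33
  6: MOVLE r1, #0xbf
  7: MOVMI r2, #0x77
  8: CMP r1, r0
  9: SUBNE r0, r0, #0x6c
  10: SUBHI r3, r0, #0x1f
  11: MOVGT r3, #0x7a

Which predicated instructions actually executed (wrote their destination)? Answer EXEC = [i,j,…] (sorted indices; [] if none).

[0] flags=0010 → (cmp)
[1] flags=0010 NE?T → r1=0x32
[2] flags=0010 GT?T → r3=0x3f
[3] flags=0010 LE?F → skip
[4] flags=1000 → (cmp)
[5] flags=1000 HI?F → skip
[6] flags=1000 LE?T → r1=0xbf
[7] flags=1000 MI?T → r2=0x77
[8] flags=1000 → (cmp)
[9] flags=1000 NE?T → r0=0x63
[10] flags=1000 HI?F → skip
[11] flags=1000 GT?F → skip

EXEC = [1,2,6,7,9]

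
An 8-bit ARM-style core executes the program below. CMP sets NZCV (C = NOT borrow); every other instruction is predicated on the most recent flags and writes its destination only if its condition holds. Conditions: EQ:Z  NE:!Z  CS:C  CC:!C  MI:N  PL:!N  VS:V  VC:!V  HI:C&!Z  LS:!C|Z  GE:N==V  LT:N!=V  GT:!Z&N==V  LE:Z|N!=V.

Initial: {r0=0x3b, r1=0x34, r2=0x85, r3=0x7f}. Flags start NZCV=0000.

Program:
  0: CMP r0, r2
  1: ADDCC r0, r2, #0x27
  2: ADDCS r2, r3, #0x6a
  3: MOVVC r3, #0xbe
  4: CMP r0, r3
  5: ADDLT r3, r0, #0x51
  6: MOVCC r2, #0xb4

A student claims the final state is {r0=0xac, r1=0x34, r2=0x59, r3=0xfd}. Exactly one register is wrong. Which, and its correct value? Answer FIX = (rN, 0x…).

FIX = (r2, 0x85)

0: ✓ CMP  NZCV=1001
1: ✓ ADDCC  r0←0xac
2: · ADDCS
3: · MOVVC
4: ✓ CMP  NZCV=0011
5: ✓ ADDLT  r3←0xfd
6: · MOVCC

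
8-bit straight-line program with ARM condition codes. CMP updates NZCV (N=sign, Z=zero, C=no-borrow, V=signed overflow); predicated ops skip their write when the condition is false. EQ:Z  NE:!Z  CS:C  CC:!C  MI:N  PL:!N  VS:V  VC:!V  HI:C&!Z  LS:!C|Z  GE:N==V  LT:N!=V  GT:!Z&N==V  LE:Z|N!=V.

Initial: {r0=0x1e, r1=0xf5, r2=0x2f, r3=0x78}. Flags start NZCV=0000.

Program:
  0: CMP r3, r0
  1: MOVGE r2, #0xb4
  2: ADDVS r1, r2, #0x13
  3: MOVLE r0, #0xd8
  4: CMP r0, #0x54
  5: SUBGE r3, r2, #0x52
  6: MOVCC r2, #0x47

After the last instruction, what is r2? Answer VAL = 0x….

0: ✓ CMP  NZCV=0010
1: ✓ MOVGE  r2←0xb4
2: · ADDVS
3: · MOVLE
4: ✓ CMP  NZCV=1000
5: · SUBGE
6: ✓ MOVCC  r2←0x47

VAL = 0x47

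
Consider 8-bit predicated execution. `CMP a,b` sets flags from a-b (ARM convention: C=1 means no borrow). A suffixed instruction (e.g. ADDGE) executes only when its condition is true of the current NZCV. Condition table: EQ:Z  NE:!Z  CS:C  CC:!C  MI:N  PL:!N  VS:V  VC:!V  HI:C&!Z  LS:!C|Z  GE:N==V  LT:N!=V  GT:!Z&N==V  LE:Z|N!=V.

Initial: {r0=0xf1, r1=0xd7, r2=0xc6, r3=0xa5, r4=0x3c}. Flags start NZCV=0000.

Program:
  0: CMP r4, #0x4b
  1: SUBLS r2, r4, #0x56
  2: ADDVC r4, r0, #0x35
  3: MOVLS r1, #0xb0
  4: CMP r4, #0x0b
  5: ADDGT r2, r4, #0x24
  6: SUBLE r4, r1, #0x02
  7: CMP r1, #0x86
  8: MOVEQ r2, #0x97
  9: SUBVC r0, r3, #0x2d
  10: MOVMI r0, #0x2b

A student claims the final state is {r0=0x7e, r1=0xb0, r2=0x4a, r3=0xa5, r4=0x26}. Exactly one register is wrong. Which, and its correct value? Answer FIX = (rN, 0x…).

[0] flags=1000 → (cmp)
[1] flags=1000 LS?T → r2=0xe6
[2] flags=1000 VC?T → r4=0x26
[3] flags=1000 LS?T → r1=0xb0
[4] flags=0010 → (cmp)
[5] flags=0010 GT?T → r2=0x4a
[6] flags=0010 LE?F → skip
[7] flags=0010 → (cmp)
[8] flags=0010 EQ?F → skip
[9] flags=0010 VC?T → r0=0x78
[10] flags=0010 MI?F → skip

FIX = (r0, 0x78)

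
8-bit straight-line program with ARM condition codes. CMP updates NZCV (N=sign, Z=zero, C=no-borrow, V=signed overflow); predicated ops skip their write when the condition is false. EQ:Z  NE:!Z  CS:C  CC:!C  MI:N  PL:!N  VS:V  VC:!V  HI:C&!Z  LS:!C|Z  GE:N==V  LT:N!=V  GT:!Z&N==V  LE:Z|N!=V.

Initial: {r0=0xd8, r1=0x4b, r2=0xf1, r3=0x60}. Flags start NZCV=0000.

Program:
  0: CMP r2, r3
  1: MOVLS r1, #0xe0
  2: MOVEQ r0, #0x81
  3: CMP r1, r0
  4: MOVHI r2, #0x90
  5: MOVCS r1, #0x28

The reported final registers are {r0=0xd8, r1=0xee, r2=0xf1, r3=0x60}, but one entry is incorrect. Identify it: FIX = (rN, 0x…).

0: ✓ CMP  NZCV=1010
1: · MOVLS
2: · MOVEQ
3: ✓ CMP  NZCV=0000
4: · MOVHI
5: · MOVCS

FIX = (r1, 0x4b)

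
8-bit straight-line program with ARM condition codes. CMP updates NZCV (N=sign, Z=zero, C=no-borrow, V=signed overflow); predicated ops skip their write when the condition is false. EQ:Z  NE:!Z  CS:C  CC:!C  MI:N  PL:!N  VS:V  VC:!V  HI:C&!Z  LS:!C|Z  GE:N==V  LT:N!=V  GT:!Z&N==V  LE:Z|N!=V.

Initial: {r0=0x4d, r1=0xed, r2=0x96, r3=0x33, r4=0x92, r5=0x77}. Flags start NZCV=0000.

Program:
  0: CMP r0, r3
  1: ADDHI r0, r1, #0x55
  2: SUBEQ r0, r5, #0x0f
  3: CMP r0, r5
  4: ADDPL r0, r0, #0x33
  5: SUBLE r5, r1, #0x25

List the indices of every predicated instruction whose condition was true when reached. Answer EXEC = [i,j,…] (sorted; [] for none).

EXEC = [1,5]

0: ✓ CMP  NZCV=0010
1: ✓ ADDHI  r0←0x42
2: · SUBEQ
3: ✓ CMP  NZCV=1000
4: · ADDPL
5: ✓ SUBLE  r5←0xc8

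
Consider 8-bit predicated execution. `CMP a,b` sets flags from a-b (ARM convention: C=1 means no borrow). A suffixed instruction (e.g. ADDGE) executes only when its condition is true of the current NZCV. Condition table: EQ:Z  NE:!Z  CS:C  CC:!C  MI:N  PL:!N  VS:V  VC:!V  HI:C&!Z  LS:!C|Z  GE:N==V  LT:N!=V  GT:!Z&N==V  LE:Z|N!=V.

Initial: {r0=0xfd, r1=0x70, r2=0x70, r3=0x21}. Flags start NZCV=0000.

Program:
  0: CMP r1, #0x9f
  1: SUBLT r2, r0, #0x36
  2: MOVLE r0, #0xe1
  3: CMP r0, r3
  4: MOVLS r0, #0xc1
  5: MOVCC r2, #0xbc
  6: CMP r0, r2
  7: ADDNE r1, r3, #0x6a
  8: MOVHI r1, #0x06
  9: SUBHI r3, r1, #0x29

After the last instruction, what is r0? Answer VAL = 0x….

0: ✓ CMP  NZCV=1001
1: · SUBLT
2: · MOVLE
3: ✓ CMP  NZCV=1010
4: · MOVLS
5: · MOVCC
6: ✓ CMP  NZCV=1010
7: ✓ ADDNE  r1←0x8b
8: ✓ MOVHI  r1←0x06
9: ✓ SUBHI  r3←0xdd

VAL = 0xfd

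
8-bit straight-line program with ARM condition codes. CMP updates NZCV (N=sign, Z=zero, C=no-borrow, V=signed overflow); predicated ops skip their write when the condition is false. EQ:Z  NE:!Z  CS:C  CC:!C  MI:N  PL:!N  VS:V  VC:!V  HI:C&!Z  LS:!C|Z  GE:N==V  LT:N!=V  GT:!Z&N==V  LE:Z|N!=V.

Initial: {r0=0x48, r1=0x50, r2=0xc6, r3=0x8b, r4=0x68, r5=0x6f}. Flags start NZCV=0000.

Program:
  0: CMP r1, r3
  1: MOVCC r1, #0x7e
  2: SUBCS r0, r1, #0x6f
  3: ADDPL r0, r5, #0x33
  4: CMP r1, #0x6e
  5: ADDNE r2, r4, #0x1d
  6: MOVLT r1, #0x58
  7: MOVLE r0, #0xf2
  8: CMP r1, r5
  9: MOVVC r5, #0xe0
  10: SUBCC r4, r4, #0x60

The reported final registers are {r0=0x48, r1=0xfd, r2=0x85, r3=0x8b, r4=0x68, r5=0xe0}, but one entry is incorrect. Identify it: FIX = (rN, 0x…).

0: ✓ CMP  NZCV=1001
1: ✓ MOVCC  r1←0x7e
2: · SUBCS
3: · ADDPL
4: ✓ CMP  NZCV=0010
5: ✓ ADDNE  r2←0x85
6: · MOVLT
7: · MOVLE
8: ✓ CMP  NZCV=0010
9: ✓ MOVVC  r5←0xe0
10: · SUBCC

FIX = (r1, 0x7e)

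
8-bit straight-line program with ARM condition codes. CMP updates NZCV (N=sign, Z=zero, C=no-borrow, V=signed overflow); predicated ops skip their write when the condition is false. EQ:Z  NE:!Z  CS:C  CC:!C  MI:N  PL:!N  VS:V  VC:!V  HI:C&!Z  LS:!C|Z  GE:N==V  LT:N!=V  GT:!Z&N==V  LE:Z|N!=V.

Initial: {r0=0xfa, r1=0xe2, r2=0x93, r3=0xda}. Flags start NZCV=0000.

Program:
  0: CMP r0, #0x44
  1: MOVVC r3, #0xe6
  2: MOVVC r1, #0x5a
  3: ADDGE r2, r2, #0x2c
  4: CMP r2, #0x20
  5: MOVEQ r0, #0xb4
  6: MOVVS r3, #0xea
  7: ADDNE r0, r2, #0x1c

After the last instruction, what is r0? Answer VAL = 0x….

[0] flags=1010 → (cmp)
[1] flags=1010 VC?T → r3=0xe6
[2] flags=1010 VC?T → r1=0x5a
[3] flags=1010 GE?F → skip
[4] flags=0011 → (cmp)
[5] flags=0011 EQ?F → skip
[6] flags=0011 VS?T → r3=0xea
[7] flags=0011 NE?T → r0=0xaf

VAL = 0xaf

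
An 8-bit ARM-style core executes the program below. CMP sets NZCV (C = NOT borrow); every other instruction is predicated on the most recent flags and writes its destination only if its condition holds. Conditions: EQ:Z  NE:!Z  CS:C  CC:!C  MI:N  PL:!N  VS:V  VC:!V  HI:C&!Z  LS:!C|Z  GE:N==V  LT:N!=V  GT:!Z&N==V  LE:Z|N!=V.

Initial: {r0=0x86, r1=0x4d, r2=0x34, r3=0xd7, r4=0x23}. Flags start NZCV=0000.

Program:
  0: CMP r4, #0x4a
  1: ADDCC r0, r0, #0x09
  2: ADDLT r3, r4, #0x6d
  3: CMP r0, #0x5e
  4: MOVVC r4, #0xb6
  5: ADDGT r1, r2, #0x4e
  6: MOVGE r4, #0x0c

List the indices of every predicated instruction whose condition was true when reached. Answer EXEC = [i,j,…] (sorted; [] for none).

0: ✓ CMP  NZCV=1000
1: ✓ ADDCC  r0←0x8f
2: ✓ ADDLT  r3←0x90
3: ✓ CMP  NZCV=0011
4: · MOVVC
5: · ADDGT
6: · MOVGE

EXEC = [1,2]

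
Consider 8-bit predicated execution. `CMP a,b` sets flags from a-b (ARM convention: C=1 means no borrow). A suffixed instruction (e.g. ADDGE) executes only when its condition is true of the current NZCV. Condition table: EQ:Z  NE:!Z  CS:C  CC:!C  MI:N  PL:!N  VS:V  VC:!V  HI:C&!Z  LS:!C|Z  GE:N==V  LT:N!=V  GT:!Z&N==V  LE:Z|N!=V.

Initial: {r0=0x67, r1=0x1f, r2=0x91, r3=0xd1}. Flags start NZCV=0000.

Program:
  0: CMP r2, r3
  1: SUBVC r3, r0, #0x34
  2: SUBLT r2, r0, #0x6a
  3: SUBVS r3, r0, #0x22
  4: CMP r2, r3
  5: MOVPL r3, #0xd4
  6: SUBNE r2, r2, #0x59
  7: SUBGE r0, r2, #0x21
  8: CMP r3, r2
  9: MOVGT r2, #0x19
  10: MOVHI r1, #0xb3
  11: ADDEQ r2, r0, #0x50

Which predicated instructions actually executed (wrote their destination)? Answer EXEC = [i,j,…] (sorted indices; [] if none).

EXEC = [1,2,6,9]

[0] flags=1000 → (cmp)
[1] flags=1000 VC?T → r3=0x33
[2] flags=1000 LT?T → r2=0xfd
[3] flags=1000 VS?F → skip
[4] flags=1010 → (cmp)
[5] flags=1010 PL?F → skip
[6] flags=1010 NE?T → r2=0xa4
[7] flags=1010 GE?F → skip
[8] flags=1001 → (cmp)
[9] flags=1001 GT?T → r2=0x19
[10] flags=1001 HI?F → skip
[11] flags=1001 EQ?F → skip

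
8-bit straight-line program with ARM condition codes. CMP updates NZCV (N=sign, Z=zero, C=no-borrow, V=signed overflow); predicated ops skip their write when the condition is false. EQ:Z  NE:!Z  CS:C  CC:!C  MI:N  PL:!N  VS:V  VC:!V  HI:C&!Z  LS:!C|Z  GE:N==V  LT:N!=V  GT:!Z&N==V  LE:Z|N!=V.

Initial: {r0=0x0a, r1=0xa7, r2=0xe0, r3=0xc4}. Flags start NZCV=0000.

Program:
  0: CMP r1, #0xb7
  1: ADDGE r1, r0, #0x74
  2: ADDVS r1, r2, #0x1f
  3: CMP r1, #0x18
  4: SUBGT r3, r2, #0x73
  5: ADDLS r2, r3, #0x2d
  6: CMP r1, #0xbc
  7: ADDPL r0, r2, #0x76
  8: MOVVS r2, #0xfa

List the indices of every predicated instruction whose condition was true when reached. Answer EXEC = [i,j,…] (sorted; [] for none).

EXEC = []

[0] flags=1000 → (cmp)
[1] flags=1000 GE?F → skip
[2] flags=1000 VS?F → skip
[3] flags=1010 → (cmp)
[4] flags=1010 GT?F → skip
[5] flags=1010 LS?F → skip
[6] flags=1000 → (cmp)
[7] flags=1000 PL?F → skip
[8] flags=1000 VS?F → skip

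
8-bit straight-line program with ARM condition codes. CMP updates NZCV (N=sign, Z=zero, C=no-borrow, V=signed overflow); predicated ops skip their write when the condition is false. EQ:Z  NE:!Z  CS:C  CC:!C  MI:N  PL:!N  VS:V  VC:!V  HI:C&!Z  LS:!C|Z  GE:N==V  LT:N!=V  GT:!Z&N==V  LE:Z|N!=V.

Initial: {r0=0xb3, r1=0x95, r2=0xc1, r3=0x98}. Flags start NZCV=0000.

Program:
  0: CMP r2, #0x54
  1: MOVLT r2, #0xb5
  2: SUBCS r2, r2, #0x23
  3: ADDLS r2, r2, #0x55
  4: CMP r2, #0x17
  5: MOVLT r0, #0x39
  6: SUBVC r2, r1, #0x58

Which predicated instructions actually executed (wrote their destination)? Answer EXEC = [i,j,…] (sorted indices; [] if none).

[0] flags=0011 → (cmp)
[1] flags=0011 LT?T → r2=0xb5
[2] flags=0011 CS?T → r2=0x92
[3] flags=0011 LS?F → skip
[4] flags=0011 → (cmp)
[5] flags=0011 LT?T → r0=0x39
[6] flags=0011 VC?F → skip

EXEC = [1,2,5]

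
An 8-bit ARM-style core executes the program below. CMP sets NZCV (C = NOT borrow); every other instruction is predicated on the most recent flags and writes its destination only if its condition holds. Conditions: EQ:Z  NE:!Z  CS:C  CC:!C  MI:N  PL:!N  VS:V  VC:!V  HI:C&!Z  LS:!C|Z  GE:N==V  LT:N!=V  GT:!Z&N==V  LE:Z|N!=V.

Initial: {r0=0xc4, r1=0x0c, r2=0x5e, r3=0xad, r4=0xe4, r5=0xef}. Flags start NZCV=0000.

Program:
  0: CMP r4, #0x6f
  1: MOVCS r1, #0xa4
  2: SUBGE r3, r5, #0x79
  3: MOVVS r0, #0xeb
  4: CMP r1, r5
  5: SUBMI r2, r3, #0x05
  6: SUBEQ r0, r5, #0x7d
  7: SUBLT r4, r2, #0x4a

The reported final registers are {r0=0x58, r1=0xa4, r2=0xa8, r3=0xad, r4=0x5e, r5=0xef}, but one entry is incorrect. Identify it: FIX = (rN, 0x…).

[0] flags=0011 → (cmp)
[1] flags=0011 CS?T → r1=0xa4
[2] flags=0011 GE?F → skip
[3] flags=0011 VS?T → r0=0xeb
[4] flags=1000 → (cmp)
[5] flags=1000 MI?T → r2=0xa8
[6] flags=1000 EQ?F → skip
[7] flags=1000 LT?T → r4=0x5e

FIX = (r0, 0xeb)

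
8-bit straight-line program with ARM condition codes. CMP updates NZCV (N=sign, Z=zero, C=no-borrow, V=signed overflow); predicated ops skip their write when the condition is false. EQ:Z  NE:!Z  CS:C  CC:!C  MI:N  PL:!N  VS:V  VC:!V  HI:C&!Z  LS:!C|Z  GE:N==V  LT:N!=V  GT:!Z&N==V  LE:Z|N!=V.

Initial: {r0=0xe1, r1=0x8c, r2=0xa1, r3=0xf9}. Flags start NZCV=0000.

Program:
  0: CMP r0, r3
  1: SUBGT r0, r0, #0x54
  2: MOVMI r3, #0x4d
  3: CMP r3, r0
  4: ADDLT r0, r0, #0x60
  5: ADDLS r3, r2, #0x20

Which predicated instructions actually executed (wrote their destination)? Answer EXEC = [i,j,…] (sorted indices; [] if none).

0: ✓ CMP  NZCV=1000
1: · SUBGT
2: ✓ MOVMI  r3←0x4d
3: ✓ CMP  NZCV=0000
4: · ADDLT
5: ✓ ADDLS  r3←0xc1

EXEC = [2,5]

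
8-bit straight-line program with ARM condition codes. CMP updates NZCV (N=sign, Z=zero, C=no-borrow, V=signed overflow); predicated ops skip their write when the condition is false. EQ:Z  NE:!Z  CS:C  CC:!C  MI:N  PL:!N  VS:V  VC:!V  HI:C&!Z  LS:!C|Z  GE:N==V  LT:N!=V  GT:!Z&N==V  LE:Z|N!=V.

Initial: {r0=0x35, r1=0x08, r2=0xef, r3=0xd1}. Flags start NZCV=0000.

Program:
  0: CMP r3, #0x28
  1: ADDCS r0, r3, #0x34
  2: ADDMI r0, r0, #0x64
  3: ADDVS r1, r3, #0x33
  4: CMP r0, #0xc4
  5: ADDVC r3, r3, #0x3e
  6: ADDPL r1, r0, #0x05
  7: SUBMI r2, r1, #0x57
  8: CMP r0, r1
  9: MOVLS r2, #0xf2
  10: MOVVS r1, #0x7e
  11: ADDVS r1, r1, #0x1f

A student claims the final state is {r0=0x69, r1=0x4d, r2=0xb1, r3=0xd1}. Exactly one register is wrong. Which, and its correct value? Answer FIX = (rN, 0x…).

FIX = (r1, 0x08)

[0] flags=1010 → (cmp)
[1] flags=1010 CS?T → r0=0x05
[2] flags=1010 MI?T → r0=0x69
[3] flags=1010 VS?F → skip
[4] flags=1001 → (cmp)
[5] flags=1001 VC?F → skip
[6] flags=1001 PL?F → skip
[7] flags=1001 MI?T → r2=0xb1
[8] flags=0010 → (cmp)
[9] flags=0010 LS?F → skip
[10] flags=0010 VS?F → skip
[11] flags=0010 VS?F → skip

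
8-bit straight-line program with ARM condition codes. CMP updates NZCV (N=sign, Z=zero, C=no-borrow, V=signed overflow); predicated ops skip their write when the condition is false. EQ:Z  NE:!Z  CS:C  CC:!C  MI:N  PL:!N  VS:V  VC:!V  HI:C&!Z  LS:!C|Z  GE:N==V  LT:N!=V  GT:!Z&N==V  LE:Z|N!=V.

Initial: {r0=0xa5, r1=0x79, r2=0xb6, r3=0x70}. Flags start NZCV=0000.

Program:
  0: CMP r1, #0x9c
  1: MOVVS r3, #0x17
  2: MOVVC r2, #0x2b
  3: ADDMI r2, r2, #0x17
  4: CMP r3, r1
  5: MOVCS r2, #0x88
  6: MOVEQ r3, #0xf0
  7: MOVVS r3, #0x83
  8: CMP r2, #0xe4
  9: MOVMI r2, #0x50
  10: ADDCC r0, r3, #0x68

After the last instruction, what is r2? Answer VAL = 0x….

VAL = 0x50

[0] flags=1001 → (cmp)
[1] flags=1001 VS?T → r3=0x17
[2] flags=1001 VC?F → skip
[3] flags=1001 MI?T → r2=0xcd
[4] flags=1000 → (cmp)
[5] flags=1000 CS?F → skip
[6] flags=1000 EQ?F → skip
[7] flags=1000 VS?F → skip
[8] flags=1000 → (cmp)
[9] flags=1000 MI?T → r2=0x50
[10] flags=1000 CC?T → r0=0x7f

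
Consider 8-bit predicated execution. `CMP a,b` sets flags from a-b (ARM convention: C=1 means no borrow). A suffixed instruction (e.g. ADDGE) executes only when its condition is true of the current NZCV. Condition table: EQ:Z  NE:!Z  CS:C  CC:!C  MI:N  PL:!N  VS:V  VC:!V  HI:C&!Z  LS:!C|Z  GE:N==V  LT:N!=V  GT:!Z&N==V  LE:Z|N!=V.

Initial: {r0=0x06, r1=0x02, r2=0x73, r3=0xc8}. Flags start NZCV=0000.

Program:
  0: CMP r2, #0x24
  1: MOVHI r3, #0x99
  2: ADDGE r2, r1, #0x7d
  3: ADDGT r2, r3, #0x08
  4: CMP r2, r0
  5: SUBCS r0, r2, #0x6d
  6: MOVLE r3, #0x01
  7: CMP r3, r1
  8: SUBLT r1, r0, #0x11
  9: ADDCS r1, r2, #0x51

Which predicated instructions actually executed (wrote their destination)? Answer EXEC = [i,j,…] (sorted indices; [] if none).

EXEC = [1,2,3,5,6,8]

0: ✓ CMP  NZCV=0010
1: ✓ MOVHI  r3←0x99
2: ✓ ADDGE  r2←0x7f
3: ✓ ADDGT  r2←0xa1
4: ✓ CMP  NZCV=1010
5: ✓ SUBCS  r0←0x34
6: ✓ MOVLE  r3←0x01
7: ✓ CMP  NZCV=1000
8: ✓ SUBLT  r1←0x23
9: · ADDCS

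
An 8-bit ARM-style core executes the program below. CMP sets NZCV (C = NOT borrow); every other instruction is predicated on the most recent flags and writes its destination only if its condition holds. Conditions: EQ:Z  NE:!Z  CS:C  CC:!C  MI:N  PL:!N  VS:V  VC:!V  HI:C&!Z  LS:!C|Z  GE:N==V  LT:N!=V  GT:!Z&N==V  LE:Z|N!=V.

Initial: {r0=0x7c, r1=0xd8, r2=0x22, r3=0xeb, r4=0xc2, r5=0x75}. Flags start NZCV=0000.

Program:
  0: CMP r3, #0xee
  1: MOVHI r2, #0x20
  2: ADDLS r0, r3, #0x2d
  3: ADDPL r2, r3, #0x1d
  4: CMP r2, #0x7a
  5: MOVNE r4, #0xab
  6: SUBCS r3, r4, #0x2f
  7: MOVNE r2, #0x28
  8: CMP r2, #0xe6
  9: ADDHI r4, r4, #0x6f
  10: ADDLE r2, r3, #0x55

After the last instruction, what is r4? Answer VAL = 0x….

0: ✓ CMP  NZCV=1000
1: · MOVHI
2: ✓ ADDLS  r0←0x18
3: · ADDPL
4: ✓ CMP  NZCV=1000
5: ✓ MOVNE  r4←0xab
6: · SUBCS
7: ✓ MOVNE  r2←0x28
8: ✓ CMP  NZCV=0000
9: · ADDHI
10: · ADDLE

VAL = 0xab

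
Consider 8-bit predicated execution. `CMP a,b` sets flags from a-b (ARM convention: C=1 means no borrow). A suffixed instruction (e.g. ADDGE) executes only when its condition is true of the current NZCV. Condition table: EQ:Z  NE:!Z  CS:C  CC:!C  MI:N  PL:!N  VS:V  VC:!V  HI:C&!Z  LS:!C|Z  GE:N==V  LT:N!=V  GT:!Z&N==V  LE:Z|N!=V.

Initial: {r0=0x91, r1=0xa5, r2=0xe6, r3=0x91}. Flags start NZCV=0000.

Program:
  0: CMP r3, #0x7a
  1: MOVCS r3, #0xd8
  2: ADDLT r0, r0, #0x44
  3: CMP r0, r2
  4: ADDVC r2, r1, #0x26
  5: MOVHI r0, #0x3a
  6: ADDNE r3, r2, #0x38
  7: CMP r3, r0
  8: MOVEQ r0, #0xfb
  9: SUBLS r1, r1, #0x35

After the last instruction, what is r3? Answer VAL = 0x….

VAL = 0x03

0: ✓ CMP  NZCV=0011
1: ✓ MOVCS  r3←0xd8
2: ✓ ADDLT  r0←0xd5
3: ✓ CMP  NZCV=1000
4: ✓ ADDVC  r2←0xcb
5: · MOVHI
6: ✓ ADDNE  r3←0x03
7: ✓ CMP  NZCV=0000
8: · MOVEQ
9: ✓ SUBLS  r1←0x70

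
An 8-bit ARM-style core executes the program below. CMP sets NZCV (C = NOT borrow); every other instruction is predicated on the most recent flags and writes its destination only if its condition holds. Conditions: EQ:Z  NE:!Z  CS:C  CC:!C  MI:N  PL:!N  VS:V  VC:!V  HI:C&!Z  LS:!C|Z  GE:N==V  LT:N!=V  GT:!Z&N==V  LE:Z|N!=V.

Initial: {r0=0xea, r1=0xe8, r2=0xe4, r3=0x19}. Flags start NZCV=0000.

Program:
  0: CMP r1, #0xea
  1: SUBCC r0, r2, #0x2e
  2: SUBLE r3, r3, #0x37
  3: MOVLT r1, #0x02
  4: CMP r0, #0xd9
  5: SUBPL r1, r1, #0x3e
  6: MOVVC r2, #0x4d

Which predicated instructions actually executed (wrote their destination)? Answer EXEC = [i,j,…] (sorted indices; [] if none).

EXEC = [1,2,3,6]

0: ✓ CMP  NZCV=1000
1: ✓ SUBCC  r0←0xb6
2: ✓ SUBLE  r3←0xe2
3: ✓ MOVLT  r1←0x02
4: ✓ CMP  NZCV=1000
5: · SUBPL
6: ✓ MOVVC  r2←0x4d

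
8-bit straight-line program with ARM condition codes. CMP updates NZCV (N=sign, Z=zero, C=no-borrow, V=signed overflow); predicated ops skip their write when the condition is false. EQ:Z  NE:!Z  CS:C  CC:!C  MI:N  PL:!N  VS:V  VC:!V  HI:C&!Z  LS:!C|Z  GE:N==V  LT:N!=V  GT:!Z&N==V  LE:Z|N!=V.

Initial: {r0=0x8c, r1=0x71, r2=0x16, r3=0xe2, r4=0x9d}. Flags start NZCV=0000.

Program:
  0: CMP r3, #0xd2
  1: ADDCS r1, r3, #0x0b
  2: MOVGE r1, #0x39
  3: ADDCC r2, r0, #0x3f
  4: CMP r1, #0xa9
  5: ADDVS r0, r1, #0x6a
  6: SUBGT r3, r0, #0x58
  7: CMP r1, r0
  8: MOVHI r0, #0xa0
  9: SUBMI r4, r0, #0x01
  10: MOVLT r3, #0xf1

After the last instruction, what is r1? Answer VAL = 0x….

VAL = 0x39

[0] flags=0010 → (cmp)
[1] flags=0010 CS?T → r1=0xed
[2] flags=0010 GE?T → r1=0x39
[3] flags=0010 CC?F → skip
[4] flags=1001 → (cmp)
[5] flags=1001 VS?T → r0=0xa3
[6] flags=1001 GT?T → r3=0x4b
[7] flags=1001 → (cmp)
[8] flags=1001 HI?F → skip
[9] flags=1001 MI?T → r4=0xa2
[10] flags=1001 LT?F → skip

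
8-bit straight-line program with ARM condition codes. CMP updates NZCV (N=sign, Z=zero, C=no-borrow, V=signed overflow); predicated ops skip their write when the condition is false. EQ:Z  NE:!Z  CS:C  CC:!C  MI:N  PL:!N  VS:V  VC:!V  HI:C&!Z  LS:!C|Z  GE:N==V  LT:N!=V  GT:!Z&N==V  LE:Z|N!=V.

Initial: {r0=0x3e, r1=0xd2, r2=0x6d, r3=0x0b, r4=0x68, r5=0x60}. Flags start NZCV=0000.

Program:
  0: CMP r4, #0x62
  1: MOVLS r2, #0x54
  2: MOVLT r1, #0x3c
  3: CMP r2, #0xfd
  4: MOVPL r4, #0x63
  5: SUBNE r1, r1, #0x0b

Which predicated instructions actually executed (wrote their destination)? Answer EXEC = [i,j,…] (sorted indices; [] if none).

0: ✓ CMP  NZCV=0010
1: · MOVLS
2: · MOVLT
3: ✓ CMP  NZCV=0000
4: ✓ MOVPL  r4←0x63
5: ✓ SUBNE  r1←0xc7

EXEC = [4,5]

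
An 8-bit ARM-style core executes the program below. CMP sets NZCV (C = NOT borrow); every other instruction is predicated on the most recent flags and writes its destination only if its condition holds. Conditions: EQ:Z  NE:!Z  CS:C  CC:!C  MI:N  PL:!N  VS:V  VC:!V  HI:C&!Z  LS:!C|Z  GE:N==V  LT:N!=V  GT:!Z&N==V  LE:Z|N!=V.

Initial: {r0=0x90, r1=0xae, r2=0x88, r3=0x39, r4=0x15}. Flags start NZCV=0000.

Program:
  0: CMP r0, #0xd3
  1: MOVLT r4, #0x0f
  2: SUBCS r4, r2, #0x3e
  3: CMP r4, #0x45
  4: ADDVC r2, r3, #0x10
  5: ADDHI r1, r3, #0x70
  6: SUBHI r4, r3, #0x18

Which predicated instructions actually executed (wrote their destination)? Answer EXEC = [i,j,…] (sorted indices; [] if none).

[0] flags=1000 → (cmp)
[1] flags=1000 LT?T → r4=0x0f
[2] flags=1000 CS?F → skip
[3] flags=1000 → (cmp)
[4] flags=1000 VC?T → r2=0x49
[5] flags=1000 HI?F → skip
[6] flags=1000 HI?F → skip

EXEC = [1,4]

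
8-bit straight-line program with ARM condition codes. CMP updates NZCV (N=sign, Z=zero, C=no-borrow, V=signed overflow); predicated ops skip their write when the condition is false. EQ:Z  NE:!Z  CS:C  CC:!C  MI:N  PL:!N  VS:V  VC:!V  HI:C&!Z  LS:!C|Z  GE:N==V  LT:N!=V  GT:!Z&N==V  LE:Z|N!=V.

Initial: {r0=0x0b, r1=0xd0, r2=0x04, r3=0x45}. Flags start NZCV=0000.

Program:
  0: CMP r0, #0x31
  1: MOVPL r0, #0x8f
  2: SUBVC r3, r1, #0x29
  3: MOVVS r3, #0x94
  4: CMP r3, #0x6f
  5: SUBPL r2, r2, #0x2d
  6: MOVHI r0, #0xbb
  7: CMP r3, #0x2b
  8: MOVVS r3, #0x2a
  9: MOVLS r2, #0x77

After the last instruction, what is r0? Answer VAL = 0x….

VAL = 0xbb

[0] flags=1000 → (cmp)
[1] flags=1000 PL?F → skip
[2] flags=1000 VC?T → r3=0xa7
[3] flags=1000 VS?F → skip
[4] flags=0011 → (cmp)
[5] flags=0011 PL?T → r2=0xd7
[6] flags=0011 HI?T → r0=0xbb
[7] flags=0011 → (cmp)
[8] flags=0011 VS?T → r3=0x2a
[9] flags=0011 LS?F → skip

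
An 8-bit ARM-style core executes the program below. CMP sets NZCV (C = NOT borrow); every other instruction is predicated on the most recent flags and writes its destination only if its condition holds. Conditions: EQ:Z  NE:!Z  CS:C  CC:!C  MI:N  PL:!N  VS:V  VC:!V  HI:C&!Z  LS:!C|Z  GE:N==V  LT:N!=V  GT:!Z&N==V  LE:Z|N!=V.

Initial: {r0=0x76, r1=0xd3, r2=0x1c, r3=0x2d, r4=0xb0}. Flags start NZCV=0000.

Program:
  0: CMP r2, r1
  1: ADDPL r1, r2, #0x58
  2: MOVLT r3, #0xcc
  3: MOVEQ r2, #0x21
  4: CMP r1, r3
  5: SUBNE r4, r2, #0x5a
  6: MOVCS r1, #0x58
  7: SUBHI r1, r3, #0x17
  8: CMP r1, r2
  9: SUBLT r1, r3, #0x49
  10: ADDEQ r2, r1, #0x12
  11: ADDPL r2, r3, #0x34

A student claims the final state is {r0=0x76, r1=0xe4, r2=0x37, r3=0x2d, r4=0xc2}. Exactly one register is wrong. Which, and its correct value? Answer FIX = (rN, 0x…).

[0] flags=0000 → (cmp)
[1] flags=0000 PL?T → r1=0x74
[2] flags=0000 LT?F → skip
[3] flags=0000 EQ?F → skip
[4] flags=0010 → (cmp)
[5] flags=0010 NE?T → r4=0xc2
[6] flags=0010 CS?T → r1=0x58
[7] flags=0010 HI?T → r1=0x16
[8] flags=1000 → (cmp)
[9] flags=1000 LT?T → r1=0xe4
[10] flags=1000 EQ?F → skip
[11] flags=1000 PL?F → skip

FIX = (r2, 0x1c)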